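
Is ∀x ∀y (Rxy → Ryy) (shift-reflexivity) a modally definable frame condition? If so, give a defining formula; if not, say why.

This is a Sahlqvist condition; the T□ axiom □(□p → p) defines it.
Suppose □(□p→p) is valid. Take Rxy and set V(p)={w : Ryw}. Then at y, □p holds; since □(□p→p) at x, □p→p at y, so p at y, i.e. Ryy.

Yes, by □(□p → p)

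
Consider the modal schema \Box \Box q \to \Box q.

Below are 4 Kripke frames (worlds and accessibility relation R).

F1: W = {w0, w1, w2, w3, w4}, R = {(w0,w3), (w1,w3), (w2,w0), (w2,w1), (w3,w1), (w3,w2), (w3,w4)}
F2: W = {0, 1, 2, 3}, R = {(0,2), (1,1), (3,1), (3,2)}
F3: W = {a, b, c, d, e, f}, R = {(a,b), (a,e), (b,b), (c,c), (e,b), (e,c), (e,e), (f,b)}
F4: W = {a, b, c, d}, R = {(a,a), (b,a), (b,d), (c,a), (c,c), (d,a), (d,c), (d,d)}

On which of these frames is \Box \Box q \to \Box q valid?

The schema corresponds to density: \forall x \forall y (Rxy \to \exists z (Rxz \wedge Rzy)).
F1: fails — Rw1w3 but no z with Rw1z and Rzw3.
F2: fails — R32 but no z with R3z and Rz2.
F3: condition met.
F4: condition met.

F3, F4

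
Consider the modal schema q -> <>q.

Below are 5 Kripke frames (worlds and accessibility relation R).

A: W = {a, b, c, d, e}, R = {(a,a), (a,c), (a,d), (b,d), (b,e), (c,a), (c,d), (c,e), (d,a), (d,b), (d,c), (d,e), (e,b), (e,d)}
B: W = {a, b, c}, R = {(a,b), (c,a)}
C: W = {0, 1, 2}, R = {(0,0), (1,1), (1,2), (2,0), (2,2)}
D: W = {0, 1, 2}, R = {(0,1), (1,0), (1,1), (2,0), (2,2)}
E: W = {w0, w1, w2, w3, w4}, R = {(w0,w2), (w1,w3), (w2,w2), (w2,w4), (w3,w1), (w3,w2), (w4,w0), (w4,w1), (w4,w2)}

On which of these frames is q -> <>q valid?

C

The schema corresponds to a generalized confluence (Geach) condition: forall x exists w (x = w & xRw).
A: fails — at b but no w with b=w and bRw.
B: fails — at a but no w with a=w and aRw.
C: ✓.
D: fails — at 0 but no w with 0=w and 0Rw.
E: fails — at w0 but no w with w0=w and w0Rw.
Valid on: C.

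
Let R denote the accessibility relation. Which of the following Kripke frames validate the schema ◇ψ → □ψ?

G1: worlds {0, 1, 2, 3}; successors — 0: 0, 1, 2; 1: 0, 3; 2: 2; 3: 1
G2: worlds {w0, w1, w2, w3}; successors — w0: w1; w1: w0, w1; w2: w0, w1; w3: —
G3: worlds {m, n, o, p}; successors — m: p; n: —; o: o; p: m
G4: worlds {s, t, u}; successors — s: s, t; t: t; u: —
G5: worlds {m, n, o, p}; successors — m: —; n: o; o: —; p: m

G3, G5

The schema corresponds to partial functionality: ∀x ∀y ∀z (Rxy ∧ Rxz → y = z).
G1: fails — 0 sees both 0 and 1.
G2: fails — w1 sees both w0 and w1.
G3: condition met.
G4: fails — s sees both s and t.
G5: condition met.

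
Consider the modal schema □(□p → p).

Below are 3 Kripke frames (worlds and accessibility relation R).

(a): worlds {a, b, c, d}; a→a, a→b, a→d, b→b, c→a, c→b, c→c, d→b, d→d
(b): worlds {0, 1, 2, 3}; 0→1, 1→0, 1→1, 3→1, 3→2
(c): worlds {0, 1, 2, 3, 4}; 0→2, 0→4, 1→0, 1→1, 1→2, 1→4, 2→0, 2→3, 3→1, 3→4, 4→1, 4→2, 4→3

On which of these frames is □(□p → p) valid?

(a)

Frame correspondent (Sahlqvist): ∀x ∀y (Rxy → Ryy) — i.e. shift-reflexivity.
(a): satisfies the condition.
(b): fails — R10 but not R00.
(c): fails — R10 but not R00.
Valid on: (a).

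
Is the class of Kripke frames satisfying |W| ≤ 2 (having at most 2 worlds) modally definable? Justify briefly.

Not modally definable

Any modally definable frame class is closed under disjoint unions.
Any modal formula valid on each of 3 disjoint one-world frames is valid on their disjoint union (validity is preserved under disjoint unions). Each one-world frame has |W|=1≤2, but the union has |W|=3.
So the class is not modally definable.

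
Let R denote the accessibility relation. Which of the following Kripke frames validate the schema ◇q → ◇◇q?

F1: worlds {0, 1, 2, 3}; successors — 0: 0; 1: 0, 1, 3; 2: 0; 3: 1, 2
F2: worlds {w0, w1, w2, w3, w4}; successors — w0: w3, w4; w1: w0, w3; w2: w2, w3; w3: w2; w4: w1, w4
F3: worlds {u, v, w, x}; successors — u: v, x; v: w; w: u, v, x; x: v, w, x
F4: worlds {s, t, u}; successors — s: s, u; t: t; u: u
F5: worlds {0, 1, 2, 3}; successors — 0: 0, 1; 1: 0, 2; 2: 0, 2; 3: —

Frame correspondent (Sahlqvist): ∀x ∀y (xRy → ∃w (y = w ∧ xR²w)) — i.e. a generalized confluence (Geach) condition.
F1: fails — 3R2 but no w with 2=w and 3R²w.
F2: fails — w0Rw3 but no w with w3=w and w0R²w.
F3: fails — vRw but no t with w=t and vR²t.
F4: condition met.
F5: condition met.

F4, F5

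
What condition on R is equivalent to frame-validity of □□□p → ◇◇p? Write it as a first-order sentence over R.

This is a Sahlqvist (Geach-type) schema ◇^0□^3p → □^0◇^2p.
First-order correspondent: ∀x ∃w (xR³w ∧ xR²w).

∀x ∃w (xR³w ∧ xR²w)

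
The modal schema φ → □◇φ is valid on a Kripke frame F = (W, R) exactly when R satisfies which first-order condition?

Symmetry

Suppose φ→□◇φ is valid. Take Rxy and set V(φ)={x}. Then φ at x, so □◇φ at x, so ◇φ at y, so some z with Ryz has φ; z=x, i.e. Ryx.
The converse is a direct semantic check.
Frame condition: ∀x ∀y (Rxy → Ryx).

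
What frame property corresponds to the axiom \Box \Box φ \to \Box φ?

Suppose □□φ→□φ is valid. Take Rxy and set V(φ)={w : xR²w}. Then □□φ at x, so □φ at x, so φ at y, i.e. ∃z(Rxz∧Rzy).

Density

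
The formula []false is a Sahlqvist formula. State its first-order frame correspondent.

□⊥ is valid iff no world has any successor (otherwise □⊥ fails at any world with one).

Emptiness of R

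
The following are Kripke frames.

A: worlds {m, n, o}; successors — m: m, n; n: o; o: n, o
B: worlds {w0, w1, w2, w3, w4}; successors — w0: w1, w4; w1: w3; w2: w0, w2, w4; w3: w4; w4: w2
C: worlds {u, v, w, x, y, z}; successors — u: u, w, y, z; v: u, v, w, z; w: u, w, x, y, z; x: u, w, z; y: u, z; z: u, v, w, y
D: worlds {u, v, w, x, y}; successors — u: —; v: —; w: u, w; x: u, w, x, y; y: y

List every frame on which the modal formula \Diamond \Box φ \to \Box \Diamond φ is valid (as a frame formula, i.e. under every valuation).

C

Frame correspondent (Sahlqvist): \forall x \forall y \forall z (Rxy \wedge Rxz \to \exists w (Ryw \wedge Rzw)) — i.e. convergence.
A: fails — Rmm and Rmn but m and n have no common successor.
B: fails — Rw0w4 and Rw0w1 but w4 and w1 have no common successor.
C: holds.
D: fails — Rww and Rwu but w and u have no common successor.
Valid on: C.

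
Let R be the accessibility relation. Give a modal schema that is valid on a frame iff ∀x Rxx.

□p → p

A defining formula is □p → p (the T axiom).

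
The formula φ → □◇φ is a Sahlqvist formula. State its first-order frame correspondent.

symmetry: ∀x ∀y (Rxy → Ryx)

Suppose φ→□◇φ is valid. Take Rxy and set V(φ)={x}. Then φ at x, so □◇φ at x, so ◇φ at y, so some z with Ryz has φ; z=x, i.e. Ryx.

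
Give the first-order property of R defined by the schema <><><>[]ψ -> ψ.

forall x forall y (x R^3 y -> exists w (yRw & x = w))

This is a Sahlqvist (Geach-type) schema ◇^3□^1ψ → □^0◇^0ψ.
Minimal-valuation argument: fix x; take any y with xR^3y and any z with xR^0z. Set V(ψ) to the set of worlds R-reachable from y in exactly 1 step. Then □^1ψ holds at y, so the antecedent holds at x; validity forces ◇^0ψ at z, giving a w with zR^0w and yR^1w.
First-order correspondent: forall x forall y (x R^3 y -> exists w (yRw & x = w)).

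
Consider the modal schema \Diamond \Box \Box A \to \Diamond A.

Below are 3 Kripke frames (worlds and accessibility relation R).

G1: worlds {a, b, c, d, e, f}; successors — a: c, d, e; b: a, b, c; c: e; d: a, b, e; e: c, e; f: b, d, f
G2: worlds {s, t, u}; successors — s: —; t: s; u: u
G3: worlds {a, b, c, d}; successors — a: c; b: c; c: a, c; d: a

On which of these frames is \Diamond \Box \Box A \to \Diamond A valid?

This is the axiom for a generalized confluence (Geach) condition; its first-order frame correspondent is \forall x \forall y (xRy \to \exists w (y R^2 w \wedge xRw)).
G1: satisfies the condition.
G2: fails — tRs but no w with sR²w and tRw.
G3: satisfies the condition.
Valid on: G1, G3.

G1, G3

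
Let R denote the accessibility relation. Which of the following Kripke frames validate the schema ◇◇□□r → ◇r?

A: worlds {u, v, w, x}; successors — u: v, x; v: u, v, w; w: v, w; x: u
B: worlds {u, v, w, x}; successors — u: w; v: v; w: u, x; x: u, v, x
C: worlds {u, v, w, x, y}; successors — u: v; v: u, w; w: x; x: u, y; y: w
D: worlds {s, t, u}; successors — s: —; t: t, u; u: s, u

none

The schema corresponds to a generalized confluence (Geach) condition: ∀x ∀y (xR²y → ∃w (yR²w ∧ xRw)).
A: fails — xR²x but no t with xR²t and xRt.
B: fails — uR²u but no t with uR²t and uRt.
C: fails — uR²u but no t with uR²t and uRt.
D: fails — tR²s but no w with sR²w and tRw.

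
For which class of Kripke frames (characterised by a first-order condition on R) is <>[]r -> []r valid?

Equivalently (dual form): ◇r → □◇r.
Suppose ◇r→□◇r is valid. Take Rxy, Rxz and set V(r)={y}. Then ◇r at x, so □◇r at x, so ◇r at z, so some w with Rzw has r; w=y, i.e. Rzy. By symmetry of the argument, Ryz.

the Euclidean property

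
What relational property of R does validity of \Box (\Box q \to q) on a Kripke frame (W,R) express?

shift-reflexivity: \forall x \forall y (Rxy \to Ryy)

This schema is the T□ axiom.
It corresponds to shift-reflexivity: \forall x \forall y (Rxy \to Ryy).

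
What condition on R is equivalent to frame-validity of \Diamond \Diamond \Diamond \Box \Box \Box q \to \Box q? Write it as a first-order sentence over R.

\forall x \forall y \forall z ((x R^3 y \wedge xRz) \to \exists w (y R^3 w \wedge z = w))

This is a Sahlqvist (Geach-type) schema ◇^3□^3q → □^1◇^0q.
First-order correspondent: \forall x \forall y \forall z ((x R^3 y \wedge xRz) \to \exists w (y R^3 w \wedge z = w)).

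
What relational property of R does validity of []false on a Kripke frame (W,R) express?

This is the Ver axiom.
It corresponds to emptiness of R: forall x forall y ~Rxy.

Emptiness of R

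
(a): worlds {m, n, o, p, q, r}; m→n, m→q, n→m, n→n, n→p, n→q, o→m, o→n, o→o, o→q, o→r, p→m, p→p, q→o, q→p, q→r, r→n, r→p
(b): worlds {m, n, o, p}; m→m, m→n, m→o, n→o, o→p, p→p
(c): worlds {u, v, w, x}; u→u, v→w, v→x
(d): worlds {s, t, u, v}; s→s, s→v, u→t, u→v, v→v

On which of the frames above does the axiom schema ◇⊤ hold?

(a), (b)

Frame correspondent (Sahlqvist): ∀x ∃y Rxy — i.e. seriality.
(a): satisfies the condition.
(b): satisfies the condition.
(c): fails — world w has no successor.
(d): fails — world t has no successor.
Valid on: (a), (b).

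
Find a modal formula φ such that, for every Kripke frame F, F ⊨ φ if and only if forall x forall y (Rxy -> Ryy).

□(□p → p)

The condition is shift-reflexivity. The T□ schema □(□p → p) defines it.
Suppose □(□p→p) is valid. Take Rxy and set V(p)={w : Ryw}. Then at y, □p holds; since □(□p→p) at x, □p→p at y, so p at y, i.e. Ryy.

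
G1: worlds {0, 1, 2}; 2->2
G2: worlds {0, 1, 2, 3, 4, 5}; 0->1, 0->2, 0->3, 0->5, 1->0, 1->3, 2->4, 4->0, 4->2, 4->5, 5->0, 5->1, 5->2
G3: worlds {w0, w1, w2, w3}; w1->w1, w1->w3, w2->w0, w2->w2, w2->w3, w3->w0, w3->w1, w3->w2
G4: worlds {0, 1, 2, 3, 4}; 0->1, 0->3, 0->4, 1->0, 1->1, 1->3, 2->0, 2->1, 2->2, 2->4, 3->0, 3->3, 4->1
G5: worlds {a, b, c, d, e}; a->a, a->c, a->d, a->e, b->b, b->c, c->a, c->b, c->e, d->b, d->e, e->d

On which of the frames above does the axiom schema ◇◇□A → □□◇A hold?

G1

Frame correspondent (Sahlqvist): ∀x ∀y ∀z ((xR²y ∧ xR²z) → ∃w (yRw ∧ zRw)) — i.e. a generalized confluence (Geach) condition.
G1: ✓.
G2: fails — 0R²0, 0R²2 but no w with 0Rw and 2Rw.
G3: fails — w1R²w0, w1R²w0 but no w with w0Rw and w0Rw.
G4: fails — 1R²3, 1R²4 but no w with 3Rw and 4Rw.
G5: fails — aR²b, aR²e but no w with bRw and eRw.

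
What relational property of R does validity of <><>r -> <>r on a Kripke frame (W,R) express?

This is frame-equivalent to □r → □□r (substitute ¬r for r and contrapose).
Suppose □r→□□r is valid. Take Rxy, Ryz and set V(r)={w : Rxw}. Then □r at x, so □□r at x, so □r at y, so r at z, i.e. Rxz.
Conversely, any frame satisfying forall x forall y forall z (Rxy & Ryz -> Rxz) validates the schema.
So the correspondent is transitivity.

Transitivity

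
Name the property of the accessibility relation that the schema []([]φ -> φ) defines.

Suppose □(□φ→φ) is valid. Take Rxy and set V(φ)={w : Ryw}. Then at y, □φ holds; since □(□φ→φ) at x, □φ→φ at y, so φ at y, i.e. Ryy.

Shift-reflexivity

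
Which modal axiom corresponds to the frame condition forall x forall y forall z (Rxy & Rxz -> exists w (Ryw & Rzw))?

The condition is convergence. The .2 schema ◇□p → □◇p defines it.
Suppose ◇□p→□◇p is valid. Take Rxy, Rxz and set V(p)={w : Ryw}. Then □p at y so ◇□p at x, so □◇p at x, so ◇p at z, giving w with Rzw and Ryw.

◇□p → □◇p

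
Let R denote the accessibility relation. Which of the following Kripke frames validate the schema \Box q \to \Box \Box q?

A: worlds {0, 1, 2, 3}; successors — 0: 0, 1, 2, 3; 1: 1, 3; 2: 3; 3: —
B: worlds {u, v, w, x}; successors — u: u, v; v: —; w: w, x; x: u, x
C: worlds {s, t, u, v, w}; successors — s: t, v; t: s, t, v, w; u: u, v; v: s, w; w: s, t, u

A

The schema corresponds to transitivity: \forall x \forall y \forall z (Rxy \wedge Ryz \to Rxz).
A: satisfies the condition.
B: fails — Rwx and Rxu but not Rwu.
C: fails — Ruv and Rvw but not Ruw.
Valid on: A.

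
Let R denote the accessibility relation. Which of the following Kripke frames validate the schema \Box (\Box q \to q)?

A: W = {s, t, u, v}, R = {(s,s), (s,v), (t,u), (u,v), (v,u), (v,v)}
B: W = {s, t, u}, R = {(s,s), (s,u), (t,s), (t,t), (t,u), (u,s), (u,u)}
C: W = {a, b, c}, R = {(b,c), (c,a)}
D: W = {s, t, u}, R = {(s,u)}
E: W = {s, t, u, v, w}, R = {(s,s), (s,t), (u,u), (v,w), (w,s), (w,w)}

B

The schema corresponds to shift-reflexivity: \forall x \forall y (Rxy \to Ryy).
A: fails — Rvu but not Ruu.
B: holds.
C: fails — Rca but not Raa.
D: fails — Rsu but not Ruu.
E: fails — Rst but not Rtt.
Valid on: B.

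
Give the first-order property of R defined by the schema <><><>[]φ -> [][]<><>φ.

This is a Sahlqvist (Geach-type) schema ◇^3□^1φ → □^2◇^2φ.
Minimal-valuation argument: fix x; take any y with xR^3y and any z with xR^2z. Set V(φ) to the set of worlds R-reachable from y in exactly 1 step. Then □^1φ holds at y, so the antecedent holds at x; validity forces ◇^2φ at z, giving a w with zR^2w and yR^1w.
First-order correspondent: forall x forall y forall z ((x R^3 y & x R^2 z) -> exists w (yRw & z R^2 w)).

forall x forall y forall z ((x R^3 y & x R^2 z) -> exists w (yRw & z R^2 w))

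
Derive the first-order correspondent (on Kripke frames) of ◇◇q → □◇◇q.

This is a Sahlqvist (Geach-type) schema ◇^2□^0q → □^1◇^2q.
First-order correspondent: ∀x ∀y ∀z ((xR²y ∧ xRz) → ∃w (y = w ∧ zR²w)).

∀x ∀y ∀z ((xR²y ∧ xRz) → ∃w (y = w ∧ zR²w))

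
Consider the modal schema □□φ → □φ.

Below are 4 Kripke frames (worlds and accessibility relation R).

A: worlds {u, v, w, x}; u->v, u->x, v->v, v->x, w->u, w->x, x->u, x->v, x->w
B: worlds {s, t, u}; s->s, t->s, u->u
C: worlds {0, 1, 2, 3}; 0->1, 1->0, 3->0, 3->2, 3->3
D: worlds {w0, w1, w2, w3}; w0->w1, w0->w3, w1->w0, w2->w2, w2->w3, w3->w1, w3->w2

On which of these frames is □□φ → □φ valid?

B

Frame correspondent (Sahlqvist): ∀x ∀y (Rxy → ∃z (Rxz ∧ Rzy)) — i.e. density.
A: fails — Rxw but no z with Rxz and Rzw.
B: ✓.
C: fails — R10 but no z with R1z and Rz0.
D: fails — Rw1w0 but no z with Rw1z and Rzw0.
Valid on: B.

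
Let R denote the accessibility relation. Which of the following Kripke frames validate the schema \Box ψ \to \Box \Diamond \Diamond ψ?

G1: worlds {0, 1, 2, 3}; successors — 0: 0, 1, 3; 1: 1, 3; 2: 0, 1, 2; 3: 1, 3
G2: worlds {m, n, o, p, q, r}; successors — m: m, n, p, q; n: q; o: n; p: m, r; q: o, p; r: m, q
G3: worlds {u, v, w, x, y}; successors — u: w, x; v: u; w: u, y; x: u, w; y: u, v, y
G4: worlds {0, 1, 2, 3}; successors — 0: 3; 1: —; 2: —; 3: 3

This is the axiom for a generalized confluence (Geach) condition; its first-order frame correspondent is \forall x \forall z (xRz \to \exists w (xRw \wedge z R^2 w)).
G1: condition met.
G2: fails — nRq but no w with nRw and qR²w.
G3: fails — yRv but no t with yRt and vR²t.
G4: condition met.
Valid on: G1, G4.

G1, G4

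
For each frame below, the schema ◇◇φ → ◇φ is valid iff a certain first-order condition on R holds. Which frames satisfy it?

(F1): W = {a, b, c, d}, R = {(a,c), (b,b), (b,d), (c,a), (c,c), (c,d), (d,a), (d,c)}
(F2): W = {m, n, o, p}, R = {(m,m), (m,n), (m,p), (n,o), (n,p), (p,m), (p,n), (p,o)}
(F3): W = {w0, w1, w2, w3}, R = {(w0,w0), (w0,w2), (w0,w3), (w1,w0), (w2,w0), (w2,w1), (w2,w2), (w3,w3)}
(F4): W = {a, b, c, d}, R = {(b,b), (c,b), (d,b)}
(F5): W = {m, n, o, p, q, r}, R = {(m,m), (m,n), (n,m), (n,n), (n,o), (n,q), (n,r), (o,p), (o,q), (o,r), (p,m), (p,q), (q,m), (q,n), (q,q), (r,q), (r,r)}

(F4)

This is the axiom for a generalized confluence (Geach) condition; its first-order frame correspondent is ∀x ∀y (xR²y → ∃w (y = w ∧ xRw)).
(F1): fails — aR²a but no w with a=w and aRw.
(F2): fails — mR²o but no w with o=w and mRw.
(F3): fails — w0R²w1 but no w with w1=w and w0Rw.
(F4): condition met.
(F5): fails — mR²o but no w with o=w and mRw.
Valid on: (F4).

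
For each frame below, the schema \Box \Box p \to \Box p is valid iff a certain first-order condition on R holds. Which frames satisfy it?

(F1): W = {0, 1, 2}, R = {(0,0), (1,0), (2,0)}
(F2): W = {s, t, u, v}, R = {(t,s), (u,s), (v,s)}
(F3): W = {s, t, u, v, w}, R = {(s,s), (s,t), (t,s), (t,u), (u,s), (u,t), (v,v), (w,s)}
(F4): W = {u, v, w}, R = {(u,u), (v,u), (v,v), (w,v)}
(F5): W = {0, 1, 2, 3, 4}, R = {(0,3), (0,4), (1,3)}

Frame correspondent (Sahlqvist): \forall x \forall y (Rxy \to \exists z (Rxz \wedge Rzy)) — i.e. density.
(F1): satisfies the condition.
(F2): fails — Rus but no z with Ruz and Rzs.
(F3): fails — Rtu but no z with Rtz and Rzu.
(F4): satisfies the condition.
(F5): fails — R04 but no z with R0z and Rz4.

(F1), (F4)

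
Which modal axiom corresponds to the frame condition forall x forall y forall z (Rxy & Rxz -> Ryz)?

◇q → □◇q

The condition is the Euclidean property. The 5 schema ◇q → □◇q defines it.
Suppose ◇q→□◇q is valid. Take Rxy, Rxz and set V(q)={y}. Then ◇q at x, so □◇q at x, so ◇q at z, so some w with Rzw has q; w=y, i.e. Rzy. By symmetry of the argument, Ryz.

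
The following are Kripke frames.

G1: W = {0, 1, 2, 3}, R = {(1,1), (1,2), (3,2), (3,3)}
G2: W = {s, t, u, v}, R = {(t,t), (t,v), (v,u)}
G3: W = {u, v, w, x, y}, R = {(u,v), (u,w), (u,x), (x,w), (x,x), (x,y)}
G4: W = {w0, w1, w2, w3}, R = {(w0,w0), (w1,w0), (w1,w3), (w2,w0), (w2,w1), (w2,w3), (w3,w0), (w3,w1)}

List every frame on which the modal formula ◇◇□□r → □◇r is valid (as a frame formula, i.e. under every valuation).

This is the axiom for a generalized confluence (Geach) condition; its first-order frame correspondent is ∀x ∀y ∀z ((xR²y ∧ xRz) → ∃w (yR²w ∧ zRw)).
G1: fails — 1R²1, 1R2 but no w with 1R²w and 2Rw.
G2: fails — tR²u, tRt but no w with uR²w and tRw.
G3: fails — uR²w, uRv but no t with wR²t and vRt.
G4: holds.
Valid on: G4.

G4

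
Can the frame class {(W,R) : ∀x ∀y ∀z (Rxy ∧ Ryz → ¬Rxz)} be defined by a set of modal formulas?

If a class were modally definable it would be closed under surjective bounded morphisms (Goldblatt–Thomason).
The 7-cycle (worlds 0,1,2,3,4,5,6 with 0→1→2→3→4→5→6→0) is intransitive. Mapping every world to a single reflexive point • is a surjective bounded morphism; the reflexive point is not intransitive (R••∧R•• but R••).
So no modal formula (or set of formulas) defines exactly the intransitive frames.

No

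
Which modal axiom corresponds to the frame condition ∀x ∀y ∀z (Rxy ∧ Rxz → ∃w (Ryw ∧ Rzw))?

◇□p → □◇p

This is convergence; the standard corresponding axiom is .2: ◇□p → □◇p.
Suppose ◇□p→□◇p is valid. Take Rxy, Rxz and set V(p)={w : Ryw}. Then □p at y so ◇□p at x, so □◇p at x, so ◇p at z, giving w with Rzw and Ryw.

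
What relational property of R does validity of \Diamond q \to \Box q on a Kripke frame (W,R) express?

Suppose ◇q→□q is valid. Take Rxy, Rxz and set V(q)={y}. Then ◇q at x, so □q at x, so q at z, i.e. z=y.
Conversely, any frame satisfying \forall x \forall y \forall z (Rxy \wedge Rxz \to y = z) validates the schema.
Frame condition: \forall x \forall y \forall z (Rxy \wedge Rxz \to y = z).

partial functionality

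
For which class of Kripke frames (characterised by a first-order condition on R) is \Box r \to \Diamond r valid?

Seriality

Suppose □r→◇r is valid. At any x set V(r)=W. Then □r at x, so ◇r at x, so x has a successor.
The converse is a direct semantic check.
So the correspondent is seriality.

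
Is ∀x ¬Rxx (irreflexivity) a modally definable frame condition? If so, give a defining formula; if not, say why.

No — not modally definable

Any modally definable frame class is closed under surjective bounded morphisms.
The 4-cycle (worlds w0,w1,w2,w3 with w0→w1→w2→w3→w0) is irreflexive, and the map sending every world to a single reflexive point • is a surjective bounded morphism (forth: every edge maps to (•,•); back: every world has a successor). So any modal formula valid on the 4-cycle is also valid on the reflexive point, which is not irreflexive.
So no modal formula (or set of formulas) defines exactly the irreflexive frames.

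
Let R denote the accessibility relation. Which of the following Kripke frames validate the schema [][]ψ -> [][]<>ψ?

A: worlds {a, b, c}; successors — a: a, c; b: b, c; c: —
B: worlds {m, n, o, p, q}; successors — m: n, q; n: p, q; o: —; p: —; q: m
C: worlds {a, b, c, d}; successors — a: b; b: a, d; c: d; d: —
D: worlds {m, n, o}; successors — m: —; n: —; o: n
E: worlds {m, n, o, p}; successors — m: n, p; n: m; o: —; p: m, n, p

D

The schema corresponds to a generalized confluence (Geach) condition: forall x forall z (x R^2 z -> exists w (x R^2 w & zRw)).
A: fails — aR²c but no w with aR²w and cRw.
B: fails — mR²p but no w with mR²w and pRw.
C: fails — aR²a but no w with aR²w and aRw.
D: condition met.
E: fails — nR²n but no w with nR²w and nRw.
Valid on: D.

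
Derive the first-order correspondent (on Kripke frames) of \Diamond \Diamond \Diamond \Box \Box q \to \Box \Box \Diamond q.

\forall x \forall y \forall z ((x R^3 y \wedge x R^2 z) \to \exists w (y R^2 w \wedge zRw))

This is a Sahlqvist (Geach-type) schema ◇^3□^2q → □^2◇^1q.
Minimal-valuation argument: fix x; take any y with xR^3y and any z with xR^2z. Set V(q) to the set of worlds R-reachable from y in exactly 2 steps. Then □^2q holds at y, so the antecedent holds at x; validity forces ◇^1q at z, giving a w with zR^1w and yR^2w.
First-order correspondent: \forall x \forall y \forall z ((x R^3 y \wedge x R^2 z) \to \exists w (y R^2 w \wedge zRw)).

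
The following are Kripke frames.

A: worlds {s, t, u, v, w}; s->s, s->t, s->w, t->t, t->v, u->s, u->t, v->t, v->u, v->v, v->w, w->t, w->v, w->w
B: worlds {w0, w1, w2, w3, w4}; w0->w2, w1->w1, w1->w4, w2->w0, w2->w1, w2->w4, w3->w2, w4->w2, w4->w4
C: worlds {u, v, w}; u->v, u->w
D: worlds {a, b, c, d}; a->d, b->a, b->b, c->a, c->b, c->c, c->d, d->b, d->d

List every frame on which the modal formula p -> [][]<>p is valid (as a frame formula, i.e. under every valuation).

C

Frame correspondent (Sahlqvist): forall x forall z (x R^2 z -> exists w (x = w & zRw)) — i.e. a generalized confluence (Geach) condition.
A: fails — sR²t but no w* with s=w* and tRw*.
B: fails — w0R²w0 but no w with w0=w and w0Rw.
C: condition met.
D: fails — aR²d but no w with a=w and dRw.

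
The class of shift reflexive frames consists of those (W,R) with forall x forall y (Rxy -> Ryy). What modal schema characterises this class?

This is shift-reflexivity; the standard corresponding axiom is T□: □(□r → r).

□(□r → r)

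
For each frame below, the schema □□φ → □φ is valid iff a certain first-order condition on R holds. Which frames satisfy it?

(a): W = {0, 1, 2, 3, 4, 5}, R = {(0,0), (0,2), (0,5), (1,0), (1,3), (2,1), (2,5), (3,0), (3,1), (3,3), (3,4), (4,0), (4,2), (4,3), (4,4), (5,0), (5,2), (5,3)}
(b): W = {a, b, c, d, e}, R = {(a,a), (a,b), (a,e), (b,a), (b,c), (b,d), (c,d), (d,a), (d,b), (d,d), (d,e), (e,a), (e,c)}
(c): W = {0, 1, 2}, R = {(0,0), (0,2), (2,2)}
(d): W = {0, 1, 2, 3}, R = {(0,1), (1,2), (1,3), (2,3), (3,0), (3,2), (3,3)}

(c)

Frame correspondent (Sahlqvist): ∀x ∀y (Rxy → ∃z (Rxz ∧ Rzy)) — i.e. density.
(a): fails — R25 but no z with R2z and Rz5.
(b): fails — Rbc but no z with Rbz and Rzc.
(c): ✓.
(d): fails — R01 but no z with R0z and Rz1.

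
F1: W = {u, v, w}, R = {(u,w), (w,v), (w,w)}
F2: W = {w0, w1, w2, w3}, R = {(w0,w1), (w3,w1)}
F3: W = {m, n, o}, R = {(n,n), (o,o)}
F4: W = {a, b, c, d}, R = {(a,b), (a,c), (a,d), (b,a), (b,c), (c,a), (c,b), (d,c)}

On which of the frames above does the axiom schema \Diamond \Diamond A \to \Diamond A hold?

The schema corresponds to transitivity: \forall x \forall y \forall z (Rxy \wedge Ryz \to Rxz).
F1: fails — Ruw and Rwv but not Ruv.
F2: ✓.
F3: ✓.
F4: fails — Rbc and Rcb but not Rbb.
Valid on: F2, F3.

F2, F3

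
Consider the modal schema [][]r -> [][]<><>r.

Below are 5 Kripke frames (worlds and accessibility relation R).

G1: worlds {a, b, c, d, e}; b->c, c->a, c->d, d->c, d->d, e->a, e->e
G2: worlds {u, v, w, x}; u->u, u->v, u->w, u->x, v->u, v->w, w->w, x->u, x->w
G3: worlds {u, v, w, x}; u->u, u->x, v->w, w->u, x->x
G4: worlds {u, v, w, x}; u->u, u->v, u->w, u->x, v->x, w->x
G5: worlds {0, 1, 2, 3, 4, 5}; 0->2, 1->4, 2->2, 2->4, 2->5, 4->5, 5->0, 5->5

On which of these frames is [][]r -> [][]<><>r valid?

G2, G3, G5

Frame correspondent (Sahlqvist): forall x forall z (x R^2 z -> exists w (x R^2 w & z R^2 w)) — i.e. a generalized confluence (Geach) condition.
G1: fails — bR²a but no w with bR²w and aR²w.
G2: holds.
G3: holds.
G4: fails — uR²v but no t with uR²t and vR²t.
G5: holds.
Valid on: G2, G3, G5.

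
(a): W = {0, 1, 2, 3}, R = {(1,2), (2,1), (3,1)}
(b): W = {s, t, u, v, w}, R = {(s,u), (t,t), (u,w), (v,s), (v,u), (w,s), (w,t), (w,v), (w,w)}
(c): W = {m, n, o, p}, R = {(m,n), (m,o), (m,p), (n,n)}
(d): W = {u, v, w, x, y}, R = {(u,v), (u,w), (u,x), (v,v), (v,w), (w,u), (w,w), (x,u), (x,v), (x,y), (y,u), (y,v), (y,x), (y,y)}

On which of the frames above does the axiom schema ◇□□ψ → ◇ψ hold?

This is the axiom for a generalized confluence (Geach) condition; its first-order frame correspondent is ∀x ∀y (xRy → ∃w (yR²w ∧ xRw)).
(a): ✓.
(b): fails — sRu but no w* with uR²w* and sRw*.
(c): fails — mRo but no w with oR²w and mRw.
(d): ✓.
Valid on: (a), (d).

(a), (d)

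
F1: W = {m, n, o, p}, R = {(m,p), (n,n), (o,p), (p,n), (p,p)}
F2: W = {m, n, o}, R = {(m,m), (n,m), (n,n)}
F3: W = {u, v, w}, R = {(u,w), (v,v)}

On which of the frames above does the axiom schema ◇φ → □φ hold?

F3

This is the axiom for partial functionality; its first-order frame correspondent is ∀x ∀y ∀z (Rxy ∧ Rxz → y = z).
F1: fails — p sees both n and p.
F2: fails — n sees both m and n.
F3: condition met.
Valid on: F3.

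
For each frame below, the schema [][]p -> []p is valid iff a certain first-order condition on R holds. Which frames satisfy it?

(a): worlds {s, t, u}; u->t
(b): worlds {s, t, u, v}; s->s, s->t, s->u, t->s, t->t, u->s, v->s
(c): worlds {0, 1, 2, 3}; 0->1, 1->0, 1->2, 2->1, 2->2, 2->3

(b)

Frame correspondent (Sahlqvist): forall x forall y (Rxy -> exists z (Rxz & Rzy)) — i.e. density.
(a): fails — Rut but no z with Ruz and Rzt.
(b): ✓.
(c): fails — R10 but no z with R1z and Rz0.
Valid on: (b).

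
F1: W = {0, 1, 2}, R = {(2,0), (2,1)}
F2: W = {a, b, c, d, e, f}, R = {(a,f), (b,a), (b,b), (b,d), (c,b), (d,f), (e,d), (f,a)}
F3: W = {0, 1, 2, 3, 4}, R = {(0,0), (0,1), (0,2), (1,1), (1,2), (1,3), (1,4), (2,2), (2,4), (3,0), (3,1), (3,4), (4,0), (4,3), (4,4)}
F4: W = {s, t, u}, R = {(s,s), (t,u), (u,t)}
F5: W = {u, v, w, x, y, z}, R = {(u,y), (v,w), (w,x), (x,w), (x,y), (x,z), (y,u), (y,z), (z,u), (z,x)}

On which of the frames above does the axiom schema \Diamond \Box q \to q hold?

F4

Frame correspondent (Sahlqvist): \forall x \forall y (xRy \to \exists w (yRw \wedge x = w)) — i.e. a generalized confluence (Geach) condition.
F1: fails — 2R0 but no w with 0Rw and 2=w.
F2: fails — bRa but no w with aRw and b=w.
F3: fails — 0R1 but no w with 1Rw and 0=w.
F4: satisfies the condition.
F5: fails — vRw but no t with wRt and v=t.
Valid on: F4.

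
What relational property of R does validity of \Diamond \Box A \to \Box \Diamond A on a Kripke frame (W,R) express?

Suppose ◇□A→□◇A is valid. Take Rxy, Rxz and set V(A)={w : Ryw}. Then □A at y so ◇□A at x, so □◇A at x, so ◇A at z, giving w with Rzw and Ryw.
Conversely, any frame satisfying \forall x \forall y \forall z (Rxy \wedge Rxz \to \exists w (Ryw \wedge Rzw)) validates the schema.
So the correspondent is convergence.

convergence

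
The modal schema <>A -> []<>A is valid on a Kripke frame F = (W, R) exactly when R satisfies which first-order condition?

The Euclidean property

Suppose ◇A→□◇A is valid. Take Rxy, Rxz and set V(A)={y}. Then ◇A at x, so □◇A at x, so ◇A at z, so some w with Rzw has A; w=y, i.e. Rzy. By symmetry of the argument, Ryz.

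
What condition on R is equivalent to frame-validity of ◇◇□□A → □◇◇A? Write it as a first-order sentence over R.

This is a Sahlqvist (Geach-type) schema ◇^2□^2A → □^1◇^2A.
Minimal-valuation argument: fix x; take any y with xR^2y and any z with xR^1z. Set V(A) to the set of worlds R-reachable from y in exactly 2 steps. Then □^2A holds at y, so the antecedent holds at x; validity forces ◇^2A at z, giving a w with zR^2w and yR^2w.
First-order correspondent: ∀x ∀y ∀z ((xR²y ∧ xRz) → ∃w (yR²w ∧ zR²w)).

∀x ∀y ∀z ((xR²y ∧ xRz) → ∃w (yR²w ∧ zR²w))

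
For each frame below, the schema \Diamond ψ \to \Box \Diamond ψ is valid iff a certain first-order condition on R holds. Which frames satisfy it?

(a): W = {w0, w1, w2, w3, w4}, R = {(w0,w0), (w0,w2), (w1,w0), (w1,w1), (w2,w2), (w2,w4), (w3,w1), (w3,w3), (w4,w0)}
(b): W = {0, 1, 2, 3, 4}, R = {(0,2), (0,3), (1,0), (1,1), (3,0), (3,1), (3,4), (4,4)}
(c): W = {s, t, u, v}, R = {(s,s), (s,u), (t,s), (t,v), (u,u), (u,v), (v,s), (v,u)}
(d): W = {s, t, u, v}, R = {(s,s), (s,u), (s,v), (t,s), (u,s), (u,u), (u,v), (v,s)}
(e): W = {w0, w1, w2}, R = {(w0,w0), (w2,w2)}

Frame correspondent (Sahlqvist): \forall x \forall y \forall z (Rxy \wedge Rxz \to Ryz) — i.e. the Euclidean property.
(a): fails — Rw0w2 and Rw0w0 but not Rw2w0.
(b): fails — R02 and R02 but not R22.
(c): fails — Rsu and Rss but not Rus.
(d): fails — Rsv and Rsv but not Rvv.
(e): condition met.

(e)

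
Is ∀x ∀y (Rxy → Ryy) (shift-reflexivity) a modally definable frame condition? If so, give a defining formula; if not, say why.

Yes — defined by □(□r → r)

This is a Sahlqvist condition; the T□ axiom □(□r → r) defines it.
Suppose □(□r→r) is valid. Take Rxy and set V(r)={w : Ryw}. Then at y, □r holds; since □(□r→r) at x, □r→r at y, so r at y, i.e. Ryy.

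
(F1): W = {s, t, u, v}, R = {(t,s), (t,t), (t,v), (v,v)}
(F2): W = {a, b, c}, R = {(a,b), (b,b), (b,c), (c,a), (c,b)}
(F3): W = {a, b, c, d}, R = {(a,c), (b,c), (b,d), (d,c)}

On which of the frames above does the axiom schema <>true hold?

This is the axiom for seriality; its first-order frame correspondent is forall x exists y Rxy.
(F1): fails — world s has no successor.
(F2): ✓.
(F3): fails — world c has no successor.

(F2)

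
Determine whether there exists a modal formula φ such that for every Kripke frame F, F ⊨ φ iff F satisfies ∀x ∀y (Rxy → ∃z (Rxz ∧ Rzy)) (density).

Yes, by □□r → □r

Yes: it is density, defined by the C4 schema □□r → □r.
Suppose □□r→□r is valid. Take Rxy and set V(r)={w : xR²w}. Then □□r at x, so □r at x, so r at y, i.e. ∃z(Rxz∧Rzy).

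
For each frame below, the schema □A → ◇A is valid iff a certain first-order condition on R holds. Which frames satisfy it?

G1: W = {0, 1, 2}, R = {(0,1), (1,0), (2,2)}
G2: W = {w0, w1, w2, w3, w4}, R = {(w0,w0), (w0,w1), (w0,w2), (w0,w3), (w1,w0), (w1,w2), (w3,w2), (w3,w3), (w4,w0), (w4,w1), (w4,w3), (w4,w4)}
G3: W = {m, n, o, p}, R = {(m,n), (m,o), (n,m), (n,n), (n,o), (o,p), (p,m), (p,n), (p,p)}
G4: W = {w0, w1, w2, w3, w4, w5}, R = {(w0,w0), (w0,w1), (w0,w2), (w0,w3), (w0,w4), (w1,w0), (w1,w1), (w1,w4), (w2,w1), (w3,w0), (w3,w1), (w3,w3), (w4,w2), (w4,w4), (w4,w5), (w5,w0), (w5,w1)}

The schema corresponds to seriality: ∀x ∃y Rxy.
G1: satisfies the condition.
G2: fails — world w2 has no successor.
G3: satisfies the condition.
G4: satisfies the condition.

G1, G3, G4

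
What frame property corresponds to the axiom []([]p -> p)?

This schema is the T□ axiom.
It corresponds to shift-reflexivity: forall x forall y (Rxy -> Ryy).

Shift-reflexivity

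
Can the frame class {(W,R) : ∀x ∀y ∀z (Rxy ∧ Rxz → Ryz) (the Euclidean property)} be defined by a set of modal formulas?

The condition is the Euclidean property. A defining modal formula is ◇p → □◇p.

Yes — defined by ◇p → □◇p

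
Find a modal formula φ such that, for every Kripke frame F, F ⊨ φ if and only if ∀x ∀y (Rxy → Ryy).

□(□s → s)

A defining formula is □(□s → s) (the T□ axiom).
Suppose □(□s→s) is valid. Take Rxy and set V(s)={w : Ryw}. Then at y, □s holds; since □(□s→s) at x, □s→s at y, so s at y, i.e. Ryy.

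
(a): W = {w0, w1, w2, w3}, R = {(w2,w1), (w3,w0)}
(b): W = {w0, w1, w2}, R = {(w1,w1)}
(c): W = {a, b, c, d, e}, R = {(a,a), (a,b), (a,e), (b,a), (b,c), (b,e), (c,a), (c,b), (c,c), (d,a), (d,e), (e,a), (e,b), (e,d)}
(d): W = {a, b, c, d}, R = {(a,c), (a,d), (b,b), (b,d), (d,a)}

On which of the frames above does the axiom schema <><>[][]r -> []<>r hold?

The schema corresponds to a generalized confluence (Geach) condition: forall x forall y forall z ((x R^2 y & xRz) -> exists w (y R^2 w & zRw)).
(a): satisfies the condition.
(b): satisfies the condition.
(c): satisfies the condition.
(d): fails — aR²a, aRc but no w with aR²w and cRw.
Valid on: (a), (b), (c).

(a), (b), (c)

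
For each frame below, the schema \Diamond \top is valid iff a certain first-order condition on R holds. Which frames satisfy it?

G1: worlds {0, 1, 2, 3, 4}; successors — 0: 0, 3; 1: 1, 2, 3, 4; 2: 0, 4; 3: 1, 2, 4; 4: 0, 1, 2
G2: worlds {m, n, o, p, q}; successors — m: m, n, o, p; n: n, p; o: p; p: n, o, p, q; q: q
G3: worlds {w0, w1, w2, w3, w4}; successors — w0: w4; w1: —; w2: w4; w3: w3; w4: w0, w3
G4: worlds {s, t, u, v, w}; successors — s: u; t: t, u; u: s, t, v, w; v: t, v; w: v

G1, G2, G4

This is the axiom for seriality; its first-order frame correspondent is \forall x \exists y Rxy.
G1: satisfies the condition.
G2: satisfies the condition.
G3: fails — world w1 has no successor.
G4: satisfies the condition.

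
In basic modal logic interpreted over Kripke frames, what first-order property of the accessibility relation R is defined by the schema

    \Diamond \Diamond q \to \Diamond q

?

Transitivity

This is a form of the 4 axiom.
It corresponds to transitivity: \forall x \forall y \forall z (Rxy \wedge Ryz \to Rxz).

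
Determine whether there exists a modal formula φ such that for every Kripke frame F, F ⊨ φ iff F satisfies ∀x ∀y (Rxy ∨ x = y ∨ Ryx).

Modal frame validity is preserved under disjoint unions.
Take 2 disjoint single-world reflexive frames: each is trivially connected, but their disjoint union has 2 worlds with no edge between distinct components, so it is not connected.
So the class is not modally definable.

Not definable by any modal formula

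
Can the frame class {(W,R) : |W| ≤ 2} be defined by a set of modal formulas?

No — not modally definable

If a class were modally definable it would be closed under disjoint unions (Goldblatt–Thomason).
Any modal formula valid on each of 3 disjoint one-world frames is valid on their disjoint union (validity is preserved under disjoint unions). Each one-world frame has |W|=1≤2, but the union has |W|=3.
So the class is not modally definable.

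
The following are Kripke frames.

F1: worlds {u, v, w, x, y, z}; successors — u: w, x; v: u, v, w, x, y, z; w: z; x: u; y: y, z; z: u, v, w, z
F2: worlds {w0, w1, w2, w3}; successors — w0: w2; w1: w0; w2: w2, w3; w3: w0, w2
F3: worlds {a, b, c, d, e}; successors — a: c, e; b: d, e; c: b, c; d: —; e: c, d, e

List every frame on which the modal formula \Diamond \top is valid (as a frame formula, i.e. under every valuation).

F1, F2

The schema corresponds to seriality: \forall x \exists y Rxy.
F1: condition met.
F2: condition met.
F3: fails — world d has no successor.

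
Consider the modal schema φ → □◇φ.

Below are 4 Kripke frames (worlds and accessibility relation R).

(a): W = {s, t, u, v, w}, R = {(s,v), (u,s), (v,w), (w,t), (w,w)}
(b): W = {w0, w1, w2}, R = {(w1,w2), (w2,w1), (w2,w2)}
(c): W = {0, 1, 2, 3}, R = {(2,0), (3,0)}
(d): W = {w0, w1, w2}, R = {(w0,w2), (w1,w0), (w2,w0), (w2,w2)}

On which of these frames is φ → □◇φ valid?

Frame correspondent (Sahlqvist): ∀x ∀y (Rxy → Ryx) — i.e. symmetry.
(a): fails — Rwt but not Rtw.
(b): condition met.
(c): fails — R20 but not R02.
(d): fails — Rw1w0 but not Rw0w1.
Valid on: (b).

(b)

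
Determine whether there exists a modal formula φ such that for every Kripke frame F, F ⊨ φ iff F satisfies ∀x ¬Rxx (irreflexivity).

No — not modally definable

Modal frame validity is preserved under surjective bounded morphisms.
The 2-cycle (worlds w0,w1 with w0→w1→w0) is irreflexive, and the map sending every world to a single reflexive point • is a surjective bounded morphism (forth: every edge maps to (•,•); back: every world has a successor). So any modal formula valid on the 2-cycle is also valid on the reflexive point, which is not irreflexive.
Hence irreflexivity is not modally definable.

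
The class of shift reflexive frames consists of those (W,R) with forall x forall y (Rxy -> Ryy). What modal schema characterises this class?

The condition is shift-reflexivity. The T□ schema □(□p → p) defines it.
Suppose □(□p→p) is valid. Take Rxy and set V(p)={w : Ryw}. Then at y, □p holds; since □(□p→p) at x, □p→p at y, so p at y, i.e. Ryy.

□(□p → p)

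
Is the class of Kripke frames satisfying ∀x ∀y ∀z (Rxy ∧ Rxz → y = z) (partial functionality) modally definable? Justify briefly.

Yes: it is partial functionality, defined by the CD schema ◇p → □p.
Suppose ◇p→□p is valid. Take Rxy, Rxz and set V(p)={y}. Then ◇p at x, so □p at x, so p at z, i.e. z=y.

Yes — defined by ◇p → □p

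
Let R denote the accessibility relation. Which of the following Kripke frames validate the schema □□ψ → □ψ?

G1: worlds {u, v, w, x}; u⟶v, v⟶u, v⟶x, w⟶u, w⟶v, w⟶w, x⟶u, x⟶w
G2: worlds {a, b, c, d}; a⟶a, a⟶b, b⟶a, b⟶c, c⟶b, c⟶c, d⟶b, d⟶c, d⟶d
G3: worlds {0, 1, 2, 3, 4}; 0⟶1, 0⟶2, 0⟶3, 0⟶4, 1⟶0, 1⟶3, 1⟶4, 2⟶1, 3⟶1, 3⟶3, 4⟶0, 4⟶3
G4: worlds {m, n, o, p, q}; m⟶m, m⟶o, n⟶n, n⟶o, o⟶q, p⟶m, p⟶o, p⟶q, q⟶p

G2

This is the axiom for density; its first-order frame correspondent is ∀x ∀y (Rxy → ∃z (Rxz ∧ Rzy)).
G1: fails — Ruv but no z with Ruz and Rzv.
G2: satisfies the condition.
G3: fails — R02 but no z with R0z and Rz2.
G4: fails — Rqp but no z with Rqz and Rzp.
Valid on: G2.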